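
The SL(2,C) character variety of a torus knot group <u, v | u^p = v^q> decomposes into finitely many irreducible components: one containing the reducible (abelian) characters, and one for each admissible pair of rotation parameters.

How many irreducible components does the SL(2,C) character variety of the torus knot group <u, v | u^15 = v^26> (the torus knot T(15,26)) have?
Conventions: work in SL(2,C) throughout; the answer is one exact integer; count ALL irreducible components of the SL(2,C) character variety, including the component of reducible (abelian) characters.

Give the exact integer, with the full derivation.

176

Gamma = < u, v | u^15 = v^26 > (torus knot T(15,26)); the central element u^15 = v^26 acts as +I or -I in any irreducible SL(2,C) representation.
So on each irreducible component the traces are pinned: tr(u) = 2*cos(pi*alpha/15) with 1 <= alpha <= 14, tr(v) = 2*cos(pi*beta/26) with 1 <= beta <= 25.
Consistency of u^15 = (-1)^alpha I with v^26 = (-1)^beta I forces alpha = beta (mod 2).
Enumerate parity-matched pairs: 7*13 odd-odd plus 7*12 even-even gives 175.
components with irreducible characters: 175; plus the single component of reducible (abelian) characters: total 176.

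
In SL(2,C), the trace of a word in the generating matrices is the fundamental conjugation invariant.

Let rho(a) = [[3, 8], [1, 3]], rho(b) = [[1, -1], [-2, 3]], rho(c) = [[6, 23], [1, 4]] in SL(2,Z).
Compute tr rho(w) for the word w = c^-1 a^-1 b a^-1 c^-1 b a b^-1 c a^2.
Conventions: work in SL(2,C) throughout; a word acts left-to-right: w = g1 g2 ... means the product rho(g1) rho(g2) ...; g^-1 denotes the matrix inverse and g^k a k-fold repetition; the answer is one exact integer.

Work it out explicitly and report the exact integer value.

rho(c^-1) = [[4, -23], [-1, 6]]
... * rho(a^-1) = [[3, -8], [-1, 3]]  ->  [[35, -101], [-9, 26]]
... * rho(b) = [[1, -1], [-2, 3]]  ->  [[237, -338], [-61, 87]]
... * rho(a^-1) = [[3, -8], [-1, 3]]  ->  [[1049, -2910], [-270, 749]]
... * rho(c^-1) = [[4, -23], [-1, 6]]  ->  [[7106, -41587], [-1829, 10704]]
... * rho(b) = [[1, -1], [-2, 3]]  ->  [[90280, -131867], [-23237, 33941]]
... * rho(a) = [[3, 8], [1, 3]]  ->  [[138973, 326639], [-35770, -84073]]
... * rho(b^-1) = [[3, 1], [2, 1]]  ->  [[1070197, 465612], [-275456, -119843]]
... * rho(c) = [[6, 23], [1, 4]]  ->  [[6886794, 26476979], [-1772579, -6814860]]
... * rho(a) = [[3, 8], [1, 3]]  ->  [[47137361, 134525289], [-12132597, -34625212]]
... * rho(a) = [[3, 8], [1, 3]]  ->  [[275937372, 780674755], [-71023003, -200936412]]
tr = 275937372 + -200936412 = 75000960

75000960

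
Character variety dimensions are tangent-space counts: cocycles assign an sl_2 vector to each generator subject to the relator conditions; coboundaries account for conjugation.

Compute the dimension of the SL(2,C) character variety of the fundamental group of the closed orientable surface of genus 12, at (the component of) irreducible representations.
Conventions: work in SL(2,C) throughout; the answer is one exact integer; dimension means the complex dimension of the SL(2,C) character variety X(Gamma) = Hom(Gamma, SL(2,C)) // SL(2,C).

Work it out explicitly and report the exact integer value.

Gamma = pi_1(Sigma_12) = < a_1, b_1, ..., a_12, b_12 | prod [a_i, b_i] > has 2g = 24 generators and 1 relator.
A cocycle assigns one sl_2 vector per generator subject to the relator condition d_2(z) = 0: dim of the unconstrained space is 3*2g = 72.
d_2 is surjective at irreducible rho (its cokernel H^2 is dual to H^0 = 0), so dim Z^1 = 72 - 3 = 69.
Coboundaries contribute dim B^1 = 3 (injective at irreducible rho).
dim H^1 = 69 - 3 = 66 = dim X.

66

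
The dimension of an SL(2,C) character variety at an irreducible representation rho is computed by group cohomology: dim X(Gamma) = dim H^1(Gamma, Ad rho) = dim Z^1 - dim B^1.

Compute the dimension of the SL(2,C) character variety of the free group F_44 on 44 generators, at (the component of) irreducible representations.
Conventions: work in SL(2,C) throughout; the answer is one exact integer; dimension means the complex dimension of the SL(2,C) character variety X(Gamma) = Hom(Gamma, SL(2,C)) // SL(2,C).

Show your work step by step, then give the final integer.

The free group F_44: 44 generators, no relators.
So Z^1 = (sl_2)^44 in full: dim Z^1 = 132.
At an irreducible rho the centralizer of the image in sl_2 is 0, so the coboundary map sl_2 -> Z^1 is injective: dim B^1 = 3.
dim X = dim H^1 = dim Z^1 - dim B^1 = 132 - 3 = 129.

129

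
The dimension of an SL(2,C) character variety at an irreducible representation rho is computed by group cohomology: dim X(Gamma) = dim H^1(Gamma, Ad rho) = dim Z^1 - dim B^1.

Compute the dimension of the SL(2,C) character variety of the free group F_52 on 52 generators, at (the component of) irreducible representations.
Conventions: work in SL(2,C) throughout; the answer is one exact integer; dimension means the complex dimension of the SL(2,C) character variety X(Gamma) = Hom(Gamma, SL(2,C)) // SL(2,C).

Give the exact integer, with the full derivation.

153

Gamma = F_52 has 52 generators and no relators.
So Z^1 = (sl_2)^52 in full: dim Z^1 = 156.
At an irreducible rho the centralizer of the image in sl_2 is 0, so the coboundary map sl_2 -> Z^1 is injective: dim B^1 = 3.
dim X = dim H^1 = dim Z^1 - dim B^1 = 156 - 3 = 153.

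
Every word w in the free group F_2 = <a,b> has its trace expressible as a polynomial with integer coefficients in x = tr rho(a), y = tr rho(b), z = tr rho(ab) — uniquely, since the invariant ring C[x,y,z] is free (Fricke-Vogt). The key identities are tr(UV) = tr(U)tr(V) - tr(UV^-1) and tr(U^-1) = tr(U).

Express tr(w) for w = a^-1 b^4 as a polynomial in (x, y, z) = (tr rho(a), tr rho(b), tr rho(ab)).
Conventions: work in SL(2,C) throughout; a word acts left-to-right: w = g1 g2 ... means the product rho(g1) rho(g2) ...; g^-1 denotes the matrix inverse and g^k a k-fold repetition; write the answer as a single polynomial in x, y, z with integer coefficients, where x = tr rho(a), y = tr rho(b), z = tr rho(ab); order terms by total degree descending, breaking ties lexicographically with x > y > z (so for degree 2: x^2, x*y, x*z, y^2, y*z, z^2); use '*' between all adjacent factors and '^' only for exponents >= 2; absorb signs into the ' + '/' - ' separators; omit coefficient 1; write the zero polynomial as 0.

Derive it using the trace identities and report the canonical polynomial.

so trace(b^2) = trace(b)*trace(b) - trace(1) = y^2 - 2
so trace(b^3) = trace(b)*trace(b^2) - trace(b) = y^3 - 3*y
so trace(b^4) = trace(b)*trace(b^3) - trace(b^2) = y^4 - 4*y^2 + 2
reduce: trace(b a b) = trace(b)*trace(a b) - trace(a) = y*z - x
reduce: trace(b a b^2) = trace(b)*trace(b a b) - trace(b a) = y^2*z - x*y - z
trace(b^4 a) = trace(b)*trace(b a b^2) - trace(b a b) = y^3*z - x*y^2 - 2*y*z + x
trace(a^-1 b^4) = trace(b^4)*trace(a) - trace(b^4 a) = x*y^4 - y^3*z - 3*x*y^2 + 2*y*z + x

x*y^4 - y^3*z - 3*x*y^2 + 2*y*z + x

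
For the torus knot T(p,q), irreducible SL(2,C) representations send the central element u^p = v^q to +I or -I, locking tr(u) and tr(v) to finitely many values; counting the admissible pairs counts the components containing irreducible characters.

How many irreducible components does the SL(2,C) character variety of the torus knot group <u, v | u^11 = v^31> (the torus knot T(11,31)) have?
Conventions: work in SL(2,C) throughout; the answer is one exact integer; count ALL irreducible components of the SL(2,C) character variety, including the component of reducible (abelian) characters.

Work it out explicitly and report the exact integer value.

In the torus knot group T(11,31), u^11 = v^31 is central, so an irreducible representation sends it to +I or -I (Schur).
This locks tr(u) to 2*cos(pi*alpha/11), alpha in 1..10, and tr(v) to 2*cos(pi*beta/31), beta in 1..30, on each component of irreducible characters.
Consistency of u^11 = (-1)^alpha I with v^31 = (-1)^beta I forces alpha = beta (mod 2).
count pairs: odd alpha (5 choices) x odd beta (15), plus even alpha (5) x even beta (15): 5*15 + 5*15 = 150.
That is 150 components of irreducible characters, and with the reducible (abelian) component the total is 151.

151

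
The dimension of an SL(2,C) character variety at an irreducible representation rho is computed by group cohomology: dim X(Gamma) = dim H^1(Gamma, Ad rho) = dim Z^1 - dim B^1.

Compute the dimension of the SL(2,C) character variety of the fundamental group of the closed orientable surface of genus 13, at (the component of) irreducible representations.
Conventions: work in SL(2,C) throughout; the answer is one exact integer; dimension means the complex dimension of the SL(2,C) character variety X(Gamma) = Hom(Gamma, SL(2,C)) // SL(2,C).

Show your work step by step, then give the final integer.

Gamma = pi_1(Sigma_13) = < a_1, b_1, ..., a_13, b_13 | prod [a_i, b_i] > has 2g = 26 generators and 1 relator.
A cocycle assigns one sl_2 vector per generator subject to the relator condition d_2(z) = 0: dim of the unconstrained space is 3*2g = 78.
d_2 is surjective at irreducible rho (its cokernel H^2 is dual to H^0 = 0), so dim Z^1 = 78 - 3 = 75.
dim B^1 = 3 (coboundaries, injective at irreducible rho).
dim X = dim H^1 = 75 - 3 = 72.

72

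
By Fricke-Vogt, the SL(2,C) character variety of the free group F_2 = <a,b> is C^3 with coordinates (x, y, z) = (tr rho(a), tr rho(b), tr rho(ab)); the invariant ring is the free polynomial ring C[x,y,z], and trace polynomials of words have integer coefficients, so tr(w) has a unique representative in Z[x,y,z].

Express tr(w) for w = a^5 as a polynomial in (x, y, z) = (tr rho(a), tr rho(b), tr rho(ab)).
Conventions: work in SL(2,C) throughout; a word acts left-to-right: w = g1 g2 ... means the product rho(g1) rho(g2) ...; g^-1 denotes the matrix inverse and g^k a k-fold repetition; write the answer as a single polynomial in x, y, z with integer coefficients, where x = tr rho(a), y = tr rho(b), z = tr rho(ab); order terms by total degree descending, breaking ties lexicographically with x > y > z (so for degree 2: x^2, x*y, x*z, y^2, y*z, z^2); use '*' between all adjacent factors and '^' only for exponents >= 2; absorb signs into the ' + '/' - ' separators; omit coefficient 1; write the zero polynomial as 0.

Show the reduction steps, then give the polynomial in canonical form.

x^5 - 5*x^3 + 5*x

tr(a^2) = tr(a) tr(a) - tr(1)   [square of a] = x^2 - 2
reduce: tr(a^3) = tr(a) tr(a^2) - tr(a)   [square of a] = x^3 - 3*x
tr(a^4) = tr(a) tr(a^3) - tr(a^2)   [square of a] = x^4 - 4*x^2 + 2
reduce: tr(a^5) = tr(a) tr(a^4) - tr(a^3)   [square of a] = x^5 - 5*x^3 + 5*x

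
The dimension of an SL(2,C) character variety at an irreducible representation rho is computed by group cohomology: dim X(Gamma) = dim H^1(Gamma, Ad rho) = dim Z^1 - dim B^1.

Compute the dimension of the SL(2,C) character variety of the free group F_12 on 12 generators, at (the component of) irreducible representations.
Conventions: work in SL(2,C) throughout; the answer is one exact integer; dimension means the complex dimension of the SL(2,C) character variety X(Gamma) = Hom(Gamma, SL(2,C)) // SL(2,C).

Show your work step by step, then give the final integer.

Here Gamma is free of rank 12 — no relator constrains a cocycle.
Z^1(Gamma, Ad rho) = (sl_2)^12: a cocycle is a free choice of one sl_2 vector per generator, so dim Z^1 = 3*12 = 36.
Irreducibility makes the coboundary map sl_2 -> Z^1 injective (trivial centralizer), so dim B^1 = 3.
dim X = dim H^1 = dim Z^1 - dim B^1 = 36 - 3 = 33.

33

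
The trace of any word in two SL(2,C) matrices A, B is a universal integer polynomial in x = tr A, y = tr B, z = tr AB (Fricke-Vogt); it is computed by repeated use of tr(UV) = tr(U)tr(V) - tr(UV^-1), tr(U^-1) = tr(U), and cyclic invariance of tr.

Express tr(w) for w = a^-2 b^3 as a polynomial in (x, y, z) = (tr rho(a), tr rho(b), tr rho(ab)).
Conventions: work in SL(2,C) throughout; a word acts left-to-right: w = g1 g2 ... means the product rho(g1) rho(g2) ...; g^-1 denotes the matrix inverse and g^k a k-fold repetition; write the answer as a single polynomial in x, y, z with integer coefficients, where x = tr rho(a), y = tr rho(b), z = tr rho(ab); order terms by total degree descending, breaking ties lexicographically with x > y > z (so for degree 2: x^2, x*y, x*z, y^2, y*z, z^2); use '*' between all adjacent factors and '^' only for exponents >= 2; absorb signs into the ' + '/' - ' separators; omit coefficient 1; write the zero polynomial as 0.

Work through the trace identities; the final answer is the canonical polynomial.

x^2*y^3 - x*y^2*z - 2*x^2*y - y^3 + x*z + 3*y

tr(b^2) = tr(b) tr(b) - tr(1)   [square of b] = y^2 - 2
tr(b^3) = tr(b) tr(b^2) - tr(b)   [square of b] = y^3 - 3*y
tr(b a b) = tr(b) tr(a b) - tr(a)   [square of b] = y*z - x
tr(b^3 a) = tr(b) tr(b a b) - tr(b a)   [square of b] = y^2*z - x*y - z
tr(a^-1 b^3) = tr(b^3) tr(a) - tr(b^3 a)   [inverse elimination on a] = x*y^3 - y^2*z - 2*x*y + z
tr(a^-2 b^3) = tr(a^-1 b^3) tr(a) - tr(a^-1 b^3 a)   [inverse elimination on a] = x^2*y^3 - x*y^2*z - 2*x^2*y - y^3 + x*z + 3*y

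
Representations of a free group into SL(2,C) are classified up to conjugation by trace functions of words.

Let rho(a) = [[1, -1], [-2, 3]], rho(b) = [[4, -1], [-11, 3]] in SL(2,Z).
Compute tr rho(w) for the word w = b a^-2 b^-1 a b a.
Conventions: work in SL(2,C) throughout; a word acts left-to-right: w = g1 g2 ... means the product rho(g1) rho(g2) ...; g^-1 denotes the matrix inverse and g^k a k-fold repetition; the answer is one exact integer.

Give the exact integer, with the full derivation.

rho(b) = [[4, -1], [-11, 3]]
... * rho(a^-1) = [[3, 1], [2, 1]]  ->  [[10, 3], [-27, -8]]
... * rho(a^-1) = [[3, 1], [2, 1]]  ->  [[36, 13], [-97, -35]]
... * rho(b^-1) = [[3, 1], [11, 4]]  ->  [[251, 88], [-676, -237]]
... * rho(a) = [[1, -1], [-2, 3]]  ->  [[75, 13], [-202, -35]]
... * rho(b) = [[4, -1], [-11, 3]]  ->  [[157, -36], [-423, 97]]
... * rho(a) = [[1, -1], [-2, 3]]  ->  [[229, -265], [-617, 714]]
tr = 229 + 714 = 943

943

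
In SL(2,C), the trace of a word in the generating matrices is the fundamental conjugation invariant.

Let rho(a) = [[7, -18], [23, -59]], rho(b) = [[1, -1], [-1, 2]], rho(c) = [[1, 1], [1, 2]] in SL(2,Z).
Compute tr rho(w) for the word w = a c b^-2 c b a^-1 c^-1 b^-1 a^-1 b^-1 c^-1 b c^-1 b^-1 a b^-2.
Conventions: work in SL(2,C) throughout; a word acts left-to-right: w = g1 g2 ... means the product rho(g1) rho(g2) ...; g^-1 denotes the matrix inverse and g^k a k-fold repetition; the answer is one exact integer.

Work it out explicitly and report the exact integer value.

rho(a) = [[7, -18], [23, -59]]
... * rho(c) = [[1, 1], [1, 2]]  ->  [[-11, -29], [-36, -95]]
... * rho(b^-1) = [[2, 1], [1, 1]]  ->  [[-51, -40], [-167, -131]]
... * rho(b^-1) = [[2, 1], [1, 1]]  ->  [[-142, -91], [-465, -298]]
... * rho(c) = [[1, 1], [1, 2]]  ->  [[-233, -324], [-763, -1061]]
... * rho(b) = [[1, -1], [-1, 2]]  ->  [[91, -415], [298, -1359]]
... * rho(a^-1) = [[-59, 18], [-23, 7]]  ->  [[4176, -1267], [13675, -4149]]
... * rho(c^-1) = [[2, -1], [-1, 1]]  ->  [[9619, -5443], [31499, -17824]]
... * rho(b^-1) = [[2, 1], [1, 1]]  ->  [[13795, 4176], [45174, 13675]]
... * rho(a^-1) = [[-59, 18], [-23, 7]]  ->  [[-909953, 277542], [-2979791, 908857]]
... * rho(b^-1) = [[2, 1], [1, 1]]  ->  [[-1542364, -632411], [-5050725, -2070934]]
... * rho(c^-1) = [[2, -1], [-1, 1]]  ->  [[-2452317, 909953], [-8030516, 2979791]]
... * rho(b) = [[1, -1], [-1, 2]]  ->  [[-3362270, 4272223], [-11010307, 13990098]]
... * rho(c^-1) = [[2, -1], [-1, 1]]  ->  [[-10996763, 7634493], [-36010712, 25000405]]
... * rho(b^-1) = [[2, 1], [1, 1]]  ->  [[-14359033, -3362270], [-47021019, -11010307]]
... * rho(a) = [[7, -18], [23, -59]]  ->  [[-177845441, 456836524], [-582384194, 1495986455]]
... * rho(b^-1) = [[2, 1], [1, 1]]  ->  [[101145642, 278991083], [331218067, 913602261]]
... * rho(b^-1) = [[2, 1], [1, 1]]  ->  [[481282367, 380136725], [1576038395, 1244820328]]
tr = 481282367 + 1244820328 = 1726102695

1726102695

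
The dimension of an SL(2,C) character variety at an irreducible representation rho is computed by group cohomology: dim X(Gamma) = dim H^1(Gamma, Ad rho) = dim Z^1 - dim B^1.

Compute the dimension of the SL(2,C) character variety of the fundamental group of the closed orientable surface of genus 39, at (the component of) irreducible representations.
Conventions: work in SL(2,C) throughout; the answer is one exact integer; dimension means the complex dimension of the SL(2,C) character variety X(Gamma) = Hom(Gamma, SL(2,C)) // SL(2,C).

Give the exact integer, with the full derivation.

228

pi_1 of the closed genus-39 surface has 78 generators bound by the single product-of-commutators relator.
Unconstrained cocycle data is one sl_2 vector per generator (234 dimensions), cut by the relator condition d_2(z) = 0.
d_2 is surjective at irreducible rho (its cokernel H^2 is dual to H^0 = 0), so dim Z^1 = 234 - 3 = 231.
As always at irreducible rho, dim B^1 = 3.
dim X = dim H^1 = 231 - 3 = 228.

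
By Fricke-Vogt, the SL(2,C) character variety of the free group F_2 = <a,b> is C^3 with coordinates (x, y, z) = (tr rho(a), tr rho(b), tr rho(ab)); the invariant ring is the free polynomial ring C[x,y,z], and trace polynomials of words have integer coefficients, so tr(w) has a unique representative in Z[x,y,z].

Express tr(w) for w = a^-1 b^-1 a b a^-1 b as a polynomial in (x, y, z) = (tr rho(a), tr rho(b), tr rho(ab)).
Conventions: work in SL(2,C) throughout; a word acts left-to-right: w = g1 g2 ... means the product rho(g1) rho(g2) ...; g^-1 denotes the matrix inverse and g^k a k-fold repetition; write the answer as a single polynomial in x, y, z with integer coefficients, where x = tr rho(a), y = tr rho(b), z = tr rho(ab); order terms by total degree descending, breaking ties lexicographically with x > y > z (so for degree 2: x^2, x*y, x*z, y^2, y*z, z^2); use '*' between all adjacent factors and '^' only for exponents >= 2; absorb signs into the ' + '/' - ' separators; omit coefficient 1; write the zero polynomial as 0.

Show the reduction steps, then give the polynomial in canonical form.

-x^2*y^2*z + x^3*y + x*y^3 + 2*x*y*z^2 - x^2*z - y^2*z - z^3 - 3*x*y + 3*z

tr(b^2) = tr(b) tr(b) - tr(1) = y^2 - 2
use: tr(a b^2) = tr(b) tr(a b) - tr(a) = y*z - x
use: tr(b a b^2) = tr(b) tr(a b^2) - tr(a b) = y^2*z - x*y - z
apply: tr(a b a b) = tr(b a) tr(b a) - tr(1) = z^2 - 2
tr(a b a) = tr(a) tr(b a) - tr(b) = x*z - y
apply: tr(b a b^2 a) = tr(b) tr(a b a b) - tr(a b a) = y*z^2 - x*z - y
use: tr(a b^2 a^-1 b) = tr(b a b^2) tr(a) - tr(b a b^2 a) = x*y^2*z - x^2*y - y*z^2 + y
tr(b a^-1 b^-1 a b) = tr(a b^2 a^-1) tr(b) - tr(a b^2 a^-1 b) = -x*y^2*z + x^2*y + y^3 + y*z^2 - 3*y
use: tr(b a b a b a) = tr(b a) tr(b a b a) - tr(b^-1 a^-1) = z^3 - 3*z
apply: tr(a b a b a^-1 b) = tr(b a b a b) tr(a) - tr(b a b a b a) = x*y*z^2 - x^2*z - z^3 - x*y + 3*z
tr(b a^-1 b^-1 a b a) = tr(a b a b a^-1) tr(b) - tr(a b a b a^-1 b) = -x*y*z^2 + x^2*z + y^2*z + z^3 - 3*z
tr(a^-1 b^-1 a b a^-1 b) = tr(b a^-1 b^-1 a b) tr(a) - tr(b a^-1 b^-1 a b a) = -x^2*y^2*z + x^3*y + x*y^3 + 2*x*y*z^2 - x^2*z - y^2*z - z^3 - 3*x*y + 3*z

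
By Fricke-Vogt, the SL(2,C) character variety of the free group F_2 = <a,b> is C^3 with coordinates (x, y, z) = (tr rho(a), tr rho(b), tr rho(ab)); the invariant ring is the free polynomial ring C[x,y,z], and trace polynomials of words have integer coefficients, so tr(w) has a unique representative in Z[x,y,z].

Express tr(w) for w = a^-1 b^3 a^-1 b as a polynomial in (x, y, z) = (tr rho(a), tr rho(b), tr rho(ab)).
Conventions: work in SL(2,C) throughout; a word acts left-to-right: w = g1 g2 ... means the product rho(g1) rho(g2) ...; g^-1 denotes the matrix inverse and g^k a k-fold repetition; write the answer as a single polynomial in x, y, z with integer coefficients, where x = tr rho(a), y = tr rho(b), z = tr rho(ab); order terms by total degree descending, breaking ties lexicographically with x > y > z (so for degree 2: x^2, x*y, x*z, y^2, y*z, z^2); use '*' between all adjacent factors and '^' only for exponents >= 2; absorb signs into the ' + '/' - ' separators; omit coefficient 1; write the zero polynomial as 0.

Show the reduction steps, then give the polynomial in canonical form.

trace(b^2) = trace(b) trace(b) - trace(1)  (reduce the b square) = y^2 - 2
next, trace(b^3) = trace(b) trace(b^2) - trace(b)  (reduce the b square) = y^3 - 3*y
trace(b^4) = trace(b) trace(b^3) - trace(b^2)  (reduce the b square) = y^4 - 4*y^2 + 2
trace(a b^2) = trace(b) trace(a b) - trace(a)  (reduce the b square) = y*z - x
trace(b^2 a b) = trace(b) trace(a b^2) - trace(a b)  (reduce the b square) = y^2*z - x*y - z
trace(b^4 a) = trace(b) trace(b^2 a b) - trace(b^2 a)  (reduce the b square) = y^3*z - x*y^2 - 2*y*z + x
trace(b a^-1 b^3) = trace(b^4) trace(a) - trace(b^4 a)  (eliminate a^-1) = x*y^4 - y^3*z - 3*x*y^2 + 2*y*z + x
trace(a b a b) = trace(a b) trace(a b) - trace(1)  (split on a) = z^2 - 2
trace(a b a) = trace(a) trace(b a) - trace(b)  (reduce the a square) = x*z - y
trace(b a b a b) = trace(b) trace(a b a b) - trace(a b a)  (reduce the b square) = y*z^2 - x*z - y
trace(b^3 a b a) = trace(b) trace(b a b a b) - trace(b a b a)  (reduce the b square) = y^2*z^2 - x*y*z - y^2 - z^2 + 2
and trace(b a^-1 b^3 a) = trace(b^3 a b) trace(a) - trace(b^3 a b a)  (eliminate a^-1) = x*y^3*z - x^2*y^2 - y^2*z^2 - x*y*z + x^2 + y^2 + z^2 - 2
trace(a^-1 b^3 a^-1 b) = trace(b a^-1 b^3) trace(a) - trace(b a^-1 b^3 a)  (eliminate a^-1) = x^2*y^4 - 2*x*y^3*z - 2*x^2*y^2 + y^2*z^2 + 3*x*y*z - y^2 - z^2 + 2

x^2*y^4 - 2*x*y^3*z - 2*x^2*y^2 + y^2*z^2 + 3*x*y*z - y^2 - z^2 + 2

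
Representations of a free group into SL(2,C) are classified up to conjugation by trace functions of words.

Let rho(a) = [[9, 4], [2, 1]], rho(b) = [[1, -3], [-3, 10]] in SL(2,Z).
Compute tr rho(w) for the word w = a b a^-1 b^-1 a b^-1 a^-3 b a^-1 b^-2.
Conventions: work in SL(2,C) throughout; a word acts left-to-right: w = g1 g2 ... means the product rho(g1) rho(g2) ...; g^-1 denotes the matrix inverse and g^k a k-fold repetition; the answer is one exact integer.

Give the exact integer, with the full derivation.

-1397468171

rho(a) = [[9, 4], [2, 1]]
... * rho(b) = [[1, -3], [-3, 10]]  ->  [[-3, 13], [-1, 4]]
... * rho(a^-1) = [[1, -4], [-2, 9]]  ->  [[-29, 129], [-9, 40]]
... * rho(b^-1) = [[10, 3], [3, 1]]  ->  [[97, 42], [30, 13]]
... * rho(a) = [[9, 4], [2, 1]]  ->  [[957, 430], [296, 133]]
... * rho(b^-1) = [[10, 3], [3, 1]]  ->  [[10860, 3301], [3359, 1021]]
... * rho(a^-1) = [[1, -4], [-2, 9]]  ->  [[4258, -13731], [1317, -4247]]
... * rho(a^-1) = [[1, -4], [-2, 9]]  ->  [[31720, -140611], [9811, -43491]]
... * rho(a^-1) = [[1, -4], [-2, 9]]  ->  [[312942, -1392379], [96793, -430663]]
... * rho(b) = [[1, -3], [-3, 10]]  ->  [[4490079, -14862616], [1388782, -4597009]]
... * rho(a^-1) = [[1, -4], [-2, 9]]  ->  [[34215311, -151723860], [10582800, -46928209]]
... * rho(b^-1) = [[10, 3], [3, 1]]  ->  [[-113018470, -49077927], [-34956627, -15179809]]
... * rho(b^-1) = [[10, 3], [3, 1]]  ->  [[-1277418481, -388133337], [-395105697, -120049690]]
tr = -1277418481 + -120049690 = -1397468171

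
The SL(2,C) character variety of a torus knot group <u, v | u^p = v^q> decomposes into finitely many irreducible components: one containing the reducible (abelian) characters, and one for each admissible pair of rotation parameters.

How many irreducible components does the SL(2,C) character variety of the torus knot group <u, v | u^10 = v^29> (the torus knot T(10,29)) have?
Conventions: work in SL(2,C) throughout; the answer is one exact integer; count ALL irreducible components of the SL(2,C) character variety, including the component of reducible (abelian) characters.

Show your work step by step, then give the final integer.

127

Gamma = < u, v | u^10 = v^29 > (torus knot T(10,29)); the central element u^10 = v^29 acts as +I or -I in any irreducible SL(2,C) representation.
So on each irreducible component the traces are pinned: tr(u) = 2*cos(pi*alpha/10) with 1 <= alpha <= 9, tr(v) = 2*cos(pi*beta/29) with 1 <= beta <= 28.
The two central values (-1)^alpha I and (-1)^beta I must be the same matrix, so alpha and beta share a parity.
Enumerate parity-matched pairs: 5*14 odd-odd plus 4*14 even-even gives 126.
Total: 126 irreducible-character components + 1 reducible (abelian) component = 127.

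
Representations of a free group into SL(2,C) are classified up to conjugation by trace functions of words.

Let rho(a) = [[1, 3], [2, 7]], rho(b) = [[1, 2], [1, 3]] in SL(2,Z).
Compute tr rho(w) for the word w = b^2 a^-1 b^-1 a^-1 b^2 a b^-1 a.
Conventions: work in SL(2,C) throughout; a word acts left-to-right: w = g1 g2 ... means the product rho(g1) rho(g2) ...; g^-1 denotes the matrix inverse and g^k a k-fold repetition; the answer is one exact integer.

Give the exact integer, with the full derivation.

12862

rho(b) = [[1, 2], [1, 3]]
... * rho(b) = [[1, 2], [1, 3]]  ->  [[3, 8], [4, 11]]
... * rho(a^-1) = [[7, -3], [-2, 1]]  ->  [[5, -1], [6, -1]]
... * rho(b^-1) = [[3, -2], [-1, 1]]  ->  [[16, -11], [19, -13]]
... * rho(a^-1) = [[7, -3], [-2, 1]]  ->  [[134, -59], [159, -70]]
... * rho(b) = [[1, 2], [1, 3]]  ->  [[75, 91], [89, 108]]
... * rho(b) = [[1, 2], [1, 3]]  ->  [[166, 423], [197, 502]]
... * rho(a) = [[1, 3], [2, 7]]  ->  [[1012, 3459], [1201, 4105]]
... * rho(b^-1) = [[3, -2], [-1, 1]]  ->  [[-423, 1435], [-502, 1703]]
... * rho(a) = [[1, 3], [2, 7]]  ->  [[2447, 8776], [2904, 10415]]
tr = 2447 + 10415 = 12862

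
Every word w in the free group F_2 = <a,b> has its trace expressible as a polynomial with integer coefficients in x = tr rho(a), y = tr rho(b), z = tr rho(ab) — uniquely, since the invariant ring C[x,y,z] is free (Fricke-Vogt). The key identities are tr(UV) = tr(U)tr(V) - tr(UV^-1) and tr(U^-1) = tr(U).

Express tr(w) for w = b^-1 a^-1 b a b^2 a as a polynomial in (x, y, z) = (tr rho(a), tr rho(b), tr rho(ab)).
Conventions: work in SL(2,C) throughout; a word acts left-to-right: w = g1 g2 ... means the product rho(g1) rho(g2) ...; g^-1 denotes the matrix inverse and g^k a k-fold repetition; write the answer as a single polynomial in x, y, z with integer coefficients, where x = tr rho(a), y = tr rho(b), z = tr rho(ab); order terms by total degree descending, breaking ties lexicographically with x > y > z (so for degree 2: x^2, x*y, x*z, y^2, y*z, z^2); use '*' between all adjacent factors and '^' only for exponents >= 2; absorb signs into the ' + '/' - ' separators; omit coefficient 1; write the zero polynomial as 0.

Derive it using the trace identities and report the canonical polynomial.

-x*y^2*z^2 + 2*x^2*y*z + y^3*z + y*z^3 - x^3 - x*y^2 - x*z^2 - 3*y*z + 3*x

so trace(b^2 a) = trace(b) trace(a b) - trace(a)  (reduce the b square) = y*z - x
trace(b^2) = trace(b) trace(b) - trace(1)  (reduce the b square) = y^2 - 2
trace(a b^2 a) = trace(a) trace(b^2 a) - trace(b^2)  (reduce the a square) = x*y*z - x^2 - y^2 + 2
so trace(a b a b) = trace(a b) trace(a b) - trace(1)  (split on a) = z^2 - 2
reduce: trace(a b a) = trace(a) trace(b a) - trace(b)  (reduce the a square) = x*z - y
reduce: trace(b a b^2 a) = trace(b) trace(a b a b) - trace(a b a)  (reduce the b square) = y*z^2 - x*z - y
reduce: trace(b a b^2) = trace(b) trace(b a b) - trace(b a)  (reduce the b square) = y^2*z - x*y - z
reduce: trace(a b a b^2 a) = trace(a) trace(b a b^2 a) - trace(b a b^2)  (reduce the a square) = x*y*z^2 - x^2*z - y^2*z + z
trace(a b a b a b) = trace(a b a b) trace(a b) - trace(b a)  (split on a) = z^3 - 3*z
reduce: trace(a b a b a) = trace(a) trace(b a b a) - trace(b a b)  (reduce the a square) = x*z^2 - y*z - x
reduce: trace(a b a b^2 a b) = trace(b) trace(a b a b a b) - trace(a b a b a)  (reduce the b square) = y*z^3 - x*z^2 - 2*y*z + x
trace(b a b^2 a b^-1 a) = trace(a b a b^2 a) trace(b) - trace(a b a b^2 a b)  (eliminate b^-1) = x*y^2*z^2 - x^2*y*z - y^3*z - y*z^3 + x*z^2 + 3*y*z - x
trace(b^-1 a^-1 b a b^2 a) = trace(b a b^2 a b^-1) trace(a) - trace(b a b^2 a b^-1 a)  (eliminate a^-1) = -x*y^2*z^2 + 2*x^2*y*z + y^3*z + y*z^3 - x^3 - x*y^2 - x*z^2 - 3*y*z + 3*x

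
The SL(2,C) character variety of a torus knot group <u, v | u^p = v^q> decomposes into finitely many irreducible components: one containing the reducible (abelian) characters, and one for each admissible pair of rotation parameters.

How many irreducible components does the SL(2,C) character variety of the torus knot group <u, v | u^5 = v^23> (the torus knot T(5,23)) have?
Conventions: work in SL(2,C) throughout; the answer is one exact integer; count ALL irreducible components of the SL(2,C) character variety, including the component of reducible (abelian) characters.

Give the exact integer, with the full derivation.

45

For T(5,23): irreducibility forces the central element u^5 = v^23 to one of +I, -I.
On an irreducible component, tr(u) is locked at 2*cos(pi*alpha/5) for some alpha in 1..4, and tr(v) at 2*cos(pi*beta/23) for some beta in 1..22.
u^5 = (-1)^alpha I and v^23 = (-1)^beta I must agree, so alpha and beta have equal parity.
Enumerate parity-matched pairs: 2*11 odd-odd plus 2*11 even-even gives 44.
components with irreducible characters: 44; plus the single component of reducible (abelian) characters: total 45.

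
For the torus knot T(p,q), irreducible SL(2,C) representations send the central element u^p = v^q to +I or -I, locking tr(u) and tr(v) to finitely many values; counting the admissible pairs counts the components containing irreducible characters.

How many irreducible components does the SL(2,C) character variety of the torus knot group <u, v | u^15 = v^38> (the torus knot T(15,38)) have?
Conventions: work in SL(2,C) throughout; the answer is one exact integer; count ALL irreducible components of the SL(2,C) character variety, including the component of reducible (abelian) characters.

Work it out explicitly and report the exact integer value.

Gamma = < u, v | u^15 = v^38 > (torus knot T(15,38)); the central element u^15 = v^38 acts as +I or -I in any irreducible SL(2,C) representation.
This locks tr(u) to 2*cos(pi*alpha/15), alpha in 1..14, and tr(v) to 2*cos(pi*beta/38), beta in 1..37, on each component of irreducible characters.
The two central values (-1)^alpha I and (-1)^beta I must be the same matrix, so alpha and beta share a parity.
Enumerate parity-matched pairs: 7*19 odd-odd plus 7*18 even-even gives 259.
Total: 259 irreducible-character components + 1 reducible (abelian) component = 260.

260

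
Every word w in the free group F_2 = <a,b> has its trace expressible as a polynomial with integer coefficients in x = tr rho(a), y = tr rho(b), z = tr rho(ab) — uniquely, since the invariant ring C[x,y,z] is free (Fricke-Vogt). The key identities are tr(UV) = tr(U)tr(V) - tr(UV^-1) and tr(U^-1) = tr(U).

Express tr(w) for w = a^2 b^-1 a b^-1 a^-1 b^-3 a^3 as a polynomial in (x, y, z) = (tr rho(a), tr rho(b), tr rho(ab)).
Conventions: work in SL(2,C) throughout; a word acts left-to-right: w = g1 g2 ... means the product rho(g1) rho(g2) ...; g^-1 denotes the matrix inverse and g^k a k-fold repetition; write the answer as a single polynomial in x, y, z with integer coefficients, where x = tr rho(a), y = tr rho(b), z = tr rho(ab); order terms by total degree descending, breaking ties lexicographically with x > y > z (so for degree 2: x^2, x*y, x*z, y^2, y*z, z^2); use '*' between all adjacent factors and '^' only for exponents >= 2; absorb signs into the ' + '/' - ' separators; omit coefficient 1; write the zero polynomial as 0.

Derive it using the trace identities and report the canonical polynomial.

x^6*y^4*z - x^7*y^3 - 2*x^5*y^3*z^2 - 4*x^4*y^4*z + x^4*y^2*z^3 + x^7*y + 5*x^5*y^3 + 2*x^5*y*z^2 + 7*x^3*y^3*z^2 - x^6*z - x^4*z^3 + 3*x^2*y^4*z - 3*x^2*y^2*z^3 - 6*x^5*y - 7*x^3*y^3 - 8*x^3*y*z^2 - 4*x*y^3*z^2 + 6*x^4*z + 2*x^2*y^2*z + 3*x^2*z^3 + y^2*z^3 + 11*x^3*y + 3*x*y^3 + 6*x*y*z^2 - 10*x^2*z - 2*y^2*z - z^3 - 7*x*y + 3*z

use: trace(a^2) = trace(a)*trace(a) - trace(1)   [square of a] = x^2 - 2
use: trace(a^3) = trace(a)*trace(a^2) - trace(a)   [square of a] = x^3 - 3*x
apply: trace(a^4) = trace(a)*trace(a^3) - trace(a^2)   [square of a] = x^4 - 4*x^2 + 2
trace(a^5) = trace(a)*trace(a^4) - trace(a^3)   [square of a] = x^5 - 5*x^3 + 5*x
use: trace(b a^2) = trace(a)*trace(b a) - trace(b)   [square of a] = x*z - y
apply: trace(a b a^2) = trace(a)*trace(b a^2) - trace(b a)   [square of a] = x^2*z - x*y - z
use: trace(a b a^3) = trace(a)*trace(a b a^2) - trace(a b a)   [square of a] = x^3*z - x^2*y - 2*x*z + y
trace(a^5 b) = trace(a)*trace(a b a^3) - trace(a b a^2)   [square of a] = x^4*z - x^3*y - 3*x^2*z + 2*x*y + z
use: trace(a b^-1 a^4) = trace(a^5)*trace(b) - trace(a^5 b)   [inverse elimination on b] = x^5*y - x^4*z - 4*x^3*y + 3*x^2*z + 3*x*y - z
trace(b a b a) = trace(b a)*trace(b a) - trace(1)   [split at a repeated b] = z^2 - 2
apply: trace(b a b) = trace(b)*trace(a b) - trace(a)   [square of b] = y*z - x
use: trace(b a b a^2) = trace(a)*trace(b a b a) - trace(b a b)   [square of a] = x*z^2 - y*z - x
trace(a b a b a^2) = trace(a)*trace(b a b a^2) - trace(b a b a)   [square of a] = x^2*z^2 - x*y*z - x^2 - z^2 + 2
trace(a^4 b a b) = trace(a)*trace(a b a b a^2) - trace(a b a b a)   [square of a] = x^3*z^2 - x^2*y*z - x^3 - 2*x*z^2 + y*z + 3*x
trace(a b^-1 a^4 b) = trace(a^4 b a)*trace(b) - trace(a^4 b a b)   [inverse elimination on b] = x^4*y*z - x^3*y^2 - x^3*z^2 - 2*x^2*y*z + x^3 + 2*x*y^2 + 2*x*z^2 - 3*x
apply: trace(a^4 b^-1 a b^-1) = trace(a b^-1 a^4)*trace(b) - trace(a b^-1 a^4 b)   [inverse elimination on b] = x^5*y^2 - 2*x^4*y*z - 3*x^3*y^2 + x^3*z^2 + 5*x^2*y*z - x^3 + x*y^2 - 2*x*z^2 - y*z + 3*x
apply: trace(a^6) = trace(a)*trace(a^5) - trace(a^4)   [square of a] = x^6 - 6*x^4 + 9*x^2 - 2
apply: trace(a^6 b) = trace(a)*trace(a^2 b a^3) - trace(a^2 b a^2)   [square of a] = x^5*z - x^4*y - 4*x^3*z + 3*x^2*y + 3*x*z - y
trace(a^5 b^-1 a) = trace(a^6)*trace(b) - trace(a^6 b)   [inverse elimination on b] = x^6*y - x^5*z - 5*x^4*y + 4*x^3*z + 6*x^2*y - 3*x*z - y
trace(a^2 b a^5) = trace(a)*trace(a^4 b a^2) - trace(a^4 b a)   [square of a] = x^6*z - x^5*y - 5*x^4*z + 4*x^3*y + 6*x^2*z - 3*x*y - z
trace(b^2 a^2) = trace(b)*trace(a^2 b) - trace(a^2)   [square of b] = x*y*z - x^2 - y^2 + 2
apply: trace(b a^3 b) = trace(a)*trace(b^2 a^2) - trace(b^2 a)   [square of a] = x^2*y*z - x^3 - x*y^2 - y*z + 3*x
trace(a b a^2 b a^2) = trace(a)*trace(b a^3 b a) - trace(b a^3 b)   [square of a] = x^3*z^2 - 2*x^2*y*z + x*y^2 - x*z^2 + y*z - x
apply: trace(a b a^2 b a) = trace(a)*trace(b a^2 b a) - trace(b a^2 b)   [square of a] = x^2*z^2 - 2*x*y*z + y^2 - 2
use: trace(b a^2 b a^4) = trace(a)*trace(a b a^2 b a^2) - trace(a b a^2 b a)   [square of a] = x^4*z^2 - 2*x^3*y*z + x^2*y^2 - 2*x^2*z^2 + 3*x*y*z - x^2 - y^2 + 2
apply: trace(a^2 b a^5 b) = trace(a)*trace(b a^2 b a^4) - trace(b a^2 b a^3)   [square of a] = x^5*z^2 - 2*x^4*y*z + x^3*y^2 - 3*x^3*z^2 + 5*x^2*y*z - x^3 - 2*x*y^2 + x*z^2 - y*z + 3*x
use: trace(a b a^5 b^-1 a) = trace(a^2 b a^5)*trace(b) - trace(a^2 b a^5 b)   [inverse elimination on b] = x^6*y*z - x^5*y^2 - x^5*z^2 - 3*x^4*y*z + 3*x^3*y^2 + 3*x^3*z^2 + x^2*y*z + x^3 - x*y^2 - x*z^2 - 3*x
trace(a b a b a^4) = trace(a)*trace(a^3 b a b a) - trace(a^3 b a b)   [square of a] = x^4*z^2 - x^3*y*z - x^4 - 3*x^2*z^2 + 2*x*y*z + 4*x^2 + z^2 - 2
apply: trace(a b a b a^5) = trace(a)*trace(a b a b a^4) - trace(a b a b a^3)   [square of a] = x^5*z^2 - x^4*y*z - x^5 - 4*x^3*z^2 + 3*x^2*y*z + 5*x^3 + 3*x*z^2 - y*z - 5*x
trace(b a b a b a) = trace(b a)*trace(b a b a) - trace(b^-1 a^-1)   [split at a repeated b] = z^3 - 3*z
trace(b a b a b) = trace(b)*trace(a b a b) - trace(a b a)   [square of b] = y*z^2 - x*z - y
use: trace(a b a b a b a) = trace(a)*trace(b a b a b a) - trace(b a b a b)   [square of a] = x*z^3 - y*z^2 - 2*x*z + y
trace(a^2 b a b a b a) = trace(a)*trace(a b a b a b a) - trace(a b a b a b)   [square of a] = x^2*z^3 - x*y*z^2 - 2*x^2*z - z^3 + x*y + 3*z
apply: trace(b a b a b a^4) = trace(a)*trace(a^2 b a b a b a) - trace(a^2 b a b a b)   [square of a] = x^3*z^3 - x^2*y*z^2 - 2*x^3*z - 2*x*z^3 + x^2*y + y*z^2 + 5*x*z - y
trace(a b a b a^5 b) = trace(a)*trace(b a b a b a^4) - trace(b a b a b a^3)   [square of a] = x^4*z^3 - x^3*y*z^2 - 2*x^4*z - 3*x^2*z^3 + x^3*y + 2*x*y*z^2 + 7*x^2*z + z^3 - 2*x*y - 3*z
apply: trace(a b a^5 b^-1 a b) = trace(a b a b a^5)*trace(b) - trace(a b a b a^5 b)   [inverse elimination on b] = x^5*y*z^2 - x^4*y^2*z - x^4*z^3 - x^5*y - 3*x^3*y*z^2 + 2*x^4*z + 3*x^2*y^2*z + 3*x^2*z^3 + 4*x^3*y + x*y*z^2 - 7*x^2*z - y^2*z - z^3 - 3*x*y + 3*z
apply: trace(b a^5 b^-1 a b^-1 a) = trace(a b a^5 b^-1 a)*trace(b) - trace(a b a^5 b^-1 a b)   [inverse elimination on b] = x^6*y^2*z - x^5*y^3 - 2*x^5*y*z^2 - 2*x^4*y^2*z + x^4*z^3 + x^5*y + 3*x^3*y^3 + 6*x^3*y*z^2 - 2*x^4*z - 2*x^2*y^2*z - 3*x^2*z^3 - 3*x^3*y - x*y^3 - 2*x*y*z^2 + 7*x^2*z + y^2*z + z^3 - 3*z
trace(a^5 b^-1 a b^-1 a^-1 b) = trace(b a^5 b^-1 a b^-1)*trace(a) - trace(b a^5 b^-1 a b^-1 a)   [inverse elimination on a] = -x^6*y^2*z + x^7*y + x^5*y^3 + 2*x^5*y*z^2 - x^6*z + 2*x^4*y^2*z - x^4*z^3 - 6*x^5*y - 3*x^3*y^3 - 6*x^3*y*z^2 + 6*x^4*z + 2*x^2*y^2*z + 3*x^2*z^3 + 9*x^3*y + x*y^3 + 2*x*y*z^2 - 10*x^2*z - y^2*z - z^3 - x*y + 3*z
use: trace(a^5 b^-1 a b^-1 a^-1 b^-1) = trace(a^5 b^-1 a b^-1 a^-1)*trace(b) - trace(a^5 b^-1 a b^-1 a^-1 b)   [inverse elimination on b] = x^6*y^2*z - x^7*y - 2*x^5*y*z^2 + x^6*z - 4*x^4*y^2*z + x^4*z^3 + 6*x^5*y + 7*x^3*y*z^2 - 6*x^4*z + 3*x^2*y^2*z - 3*x^2*z^3 - 10*x^3*y - 4*x*y*z^2 + 10*x^2*z + z^3 + 4*x*y - 3*z
use: trace(a^5 b^-1 a b^-1 a^-1 b^-2) = trace(a^5 b^-1 a b^-1 a^-1 b^-1)*trace(b) - trace(a^5 b^-1 a b^-1 a^-1)   [inverse elimination on b] = x^6*y^3*z - x^7*y^2 - 2*x^5*y^2*z^2 + x^6*y*z - 4*x^4*y^3*z + x^4*y*z^3 + 5*x^5*y^2 + 7*x^3*y^2*z^2 - 4*x^4*y*z + 3*x^2*y^3*z - 3*x^2*y*z^3 - 7*x^3*y^2 - x^3*z^2 - 4*x*y^2*z^2 + 5*x^2*y*z + y*z^3 + x^3 + 3*x*y^2 + 2*x*z^2 - 2*y*z - 3*x
use: trace(a^2 b^-1 a b^-1 a^-1 b^-3 a^3) = trace(a^5 b^-1 a b^-1 a^-1 b^-2)*trace(b) - trace(a^5 b^-1 a b^-1 a^-1 b^-1)   [inverse elimination on b] = x^6*y^4*z - x^7*y^3 - 2*x^5*y^3*z^2 - 4*x^4*y^4*z + x^4*y^2*z^3 + x^7*y + 5*x^5*y^3 + 2*x^5*y*z^2 + 7*x^3*y^3*z^2 - x^6*z - x^4*z^3 + 3*x^2*y^4*z - 3*x^2*y^2*z^3 - 6*x^5*y - 7*x^3*y^3 - 8*x^3*y*z^2 - 4*x*y^3*z^2 + 6*x^4*z + 2*x^2*y^2*z + 3*x^2*z^3 + y^2*z^3 + 11*x^3*y + 3*x*y^3 + 6*x*y*z^2 - 10*x^2*z - 2*y^2*z - z^3 - 7*x*y + 3*z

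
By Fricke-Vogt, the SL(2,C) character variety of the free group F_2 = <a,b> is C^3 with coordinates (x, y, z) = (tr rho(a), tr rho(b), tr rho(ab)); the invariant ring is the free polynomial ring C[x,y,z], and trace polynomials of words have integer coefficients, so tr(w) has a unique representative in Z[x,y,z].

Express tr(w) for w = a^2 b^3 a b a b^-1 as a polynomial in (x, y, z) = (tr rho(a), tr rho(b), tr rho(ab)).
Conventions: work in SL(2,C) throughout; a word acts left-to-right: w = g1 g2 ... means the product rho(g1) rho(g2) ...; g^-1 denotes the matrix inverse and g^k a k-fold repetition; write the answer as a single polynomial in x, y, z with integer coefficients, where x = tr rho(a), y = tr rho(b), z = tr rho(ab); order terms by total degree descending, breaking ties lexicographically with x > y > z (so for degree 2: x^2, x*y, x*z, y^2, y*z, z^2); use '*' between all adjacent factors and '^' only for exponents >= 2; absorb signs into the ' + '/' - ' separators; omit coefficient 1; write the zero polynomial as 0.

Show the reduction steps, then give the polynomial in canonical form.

and trace(b a b a) = trace(a b) trace(a b) - trace(1) = z^2 - 2
next, trace(b a b) = trace(b) trace(a b) - trace(a) = y*z - x
next, trace(a b a^2 b) = trace(a) trace(b a b a) - trace(b a b) = x*z^2 - y*z - x
next, trace(b a^2) = trace(a) trace(b a) - trace(b) = x*z - y
trace(a b a^2) = trace(a) trace(b a^2) - trace(b a) = x^2*z - x*y - z
next, trace(a b a^2 b^2) = trace(b) trace(a b a^2 b) - trace(a b a^2) = x*y*z^2 - x^2*z - y^2*z + z
and trace(a b^3 a b a) = trace(b) trace(a b a^2 b^2) - trace(a b a^2 b) = x*y^2*z^2 - x^2*y*z - y^3*z - x*z^2 + 2*y*z + x
trace(b a b a b) = trace(b) trace(a b a b) - trace(a b a) = y*z^2 - x*z - y
and trace(a b^3 a b) = trace(b) trace(b a b a b) - trace(b a b a) = y^2*z^2 - x*y*z - y^2 - z^2 + 2
and trace(a^2 b^3 a b a) = trace(a) trace(a b^3 a b a) - trace(a b^3 a b) = x^2*y^2*z^2 - x^3*y*z - x*y^3*z - x^2*z^2 - y^2*z^2 + 3*x*y*z + x^2 + y^2 + z^2 - 2
trace(a b a b a b) = trace(a b) trace(a b a b) - trace(a^-1 b^-1) = z^3 - 3*z
and trace(b^2 a b a b a) = trace(b) trace(a b a b a b) - trace(a b a b a) = y*z^3 - x*z^2 - 2*y*z + x
trace(b a b a b a^2 b) = trace(a) trace(b^2 a b a b a) - trace(b^2 a b a b) = x*y*z^3 - x^2*z^2 - y^2*z^2 - x*y*z + x^2 + y^2 + z^2 - 2
trace(b a b a b a^2) = trace(a) trace(b a b a b a) - trace(b a b a b) = x*z^3 - y*z^2 - 2*x*z + y
trace(a^2 b^3 a b a b) = trace(b) trace(b a b a b a^2 b) - trace(b a b a b a^2) = x*y^2*z^3 - x^2*y*z^2 - y^3*z^2 - x*y^2*z - x*z^3 + x^2*y + y^3 + 2*y*z^2 + 2*x*z - 3*y
trace(a^2 b^3 a b a b^-1) = trace(a^2 b^3 a b a) trace(b) - trace(a^2 b^3 a b a b) = x^2*y^3*z^2 - x^3*y^2*z - x*y^4*z - x*y^2*z^3 + 4*x*y^2*z + x*z^3 - y*z^2 - 2*x*z + y

x^2*y^3*z^2 - x^3*y^2*z - x*y^4*z - x*y^2*z^3 + 4*x*y^2*z + x*z^3 - y*z^2 - 2*x*z + y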